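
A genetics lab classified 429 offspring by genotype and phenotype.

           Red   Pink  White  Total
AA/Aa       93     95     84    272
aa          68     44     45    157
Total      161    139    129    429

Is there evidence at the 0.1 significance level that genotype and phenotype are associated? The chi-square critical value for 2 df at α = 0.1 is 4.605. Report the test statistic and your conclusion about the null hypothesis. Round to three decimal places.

3.833; fail to reject H₀

Grand total N = 429.
Expected counts (row total × column total / N):
  AA/Aa, Red: 272×161/429 = 102.0793
  AA/Aa, Pink: 272×139/429 = 88.1305
  AA/Aa, White: 272×129/429 = 81.7902
  aa, Red: 157×161/429 = 58.9207
  aa, Pink: 157×139/429 = 50.8695
  aa, White: 157×129/429 = 47.2098
Contributions (O − E)²/E:
  (93 − 102.0793)²/102.0793 = 0.8075
  (95 − 88.1305)²/88.1305 = 0.5355
  (84 − 81.7902)²/81.7902 = 0.0597
  (68 − 58.9207)²/58.9207 = 1.3991
  (44 − 50.8695)²/50.8695 = 0.9277
  (45 − 47.2098)²/47.2098 = 0.1034
χ² = 0.8075 + 0.5355 + 0.0597 + 1.3991 + 0.9277 + 0.1034 = 3.833
df = (2−1)(3−1) = 2. Since 3.833 < 4.605, fail to reject the null hypothesis of independence at α = 0.1.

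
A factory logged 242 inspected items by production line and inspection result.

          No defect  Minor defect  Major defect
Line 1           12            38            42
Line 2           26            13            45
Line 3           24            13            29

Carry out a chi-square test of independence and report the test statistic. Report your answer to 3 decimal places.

Row totals: 92, 84, 66. Column totals: 62, 64, 116. Grand total N = 242.
Expected counts (row total × column total / N):
  Line 1, No defect: 92×62/242 = 23.5702
  Line 1, Minor defect: 92×64/242 = 24.3306
  Line 1, Major defect: 92×116/242 = 44.0992
  Line 2, No defect: 84×62/242 = 21.5207
  Line 2, Minor defect: 84×64/242 = 22.2149
  Line 2, Major defect: 84×116/242 = 40.2645
  Line 3, No defect: 66×62/242 = 16.9091
  Line 3, Minor defect: 66×64/242 = 17.4545
  Line 3, Major defect: 66×116/242 = 31.6364
Contributions (O − E)²/E:
  (12 − 23.5702)²/23.5702 = 5.6796
  (38 − 24.3306)²/24.3306 = 7.6797
  (42 − 44.0992)²/44.0992 = 0.0999
  (26 − 21.5207)²/21.5207 = 0.9323
  (13 − 22.2149)²/22.2149 = 3.8224
  (45 − 40.2645)²/40.2645 = 0.5569
  (24 − 16.9091)²/16.9091 = 2.9736
  (13 − 17.4545)²/17.4545 = 1.1368
  (29 − 31.6364)²/31.6364 = 0.2197
χ² = 5.6796 + 7.6797 + 0.0999 + 0.9323 + 3.8224 + 0.5569 + 2.9736 + 1.1368 + 0.2197 = 23.101

23.101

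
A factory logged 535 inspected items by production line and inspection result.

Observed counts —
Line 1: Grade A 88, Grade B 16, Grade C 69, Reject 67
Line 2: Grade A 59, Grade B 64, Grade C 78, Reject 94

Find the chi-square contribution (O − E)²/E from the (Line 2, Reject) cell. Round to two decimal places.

Row total (Line 2) = 295; column total (Reject) = 161; N = 535.
Expected count E = 295 × 161 / 535 = 88.776.
Contribution = (O − E)²/E = (94 − 88.776)² / 88.776 = 0.31.

0.31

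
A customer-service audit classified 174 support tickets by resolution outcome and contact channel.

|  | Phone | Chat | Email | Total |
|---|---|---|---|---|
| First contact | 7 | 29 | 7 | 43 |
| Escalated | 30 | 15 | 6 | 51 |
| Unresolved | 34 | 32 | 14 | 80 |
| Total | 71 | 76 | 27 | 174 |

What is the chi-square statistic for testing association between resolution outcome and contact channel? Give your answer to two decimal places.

Grand total N = 174.
Expected counts (row total × column total / N):
  First contact, Phone: 43×71/174 = 17.546
  First contact, Chat: 43×76/174 = 18.782
  First contact, Email: 43×27/174 = 6.672
  Escalated, Phone: 51×71/174 = 20.810
  Escalated, Chat: 51×76/174 = 22.276
  Escalated, Email: 51×27/174 = 7.914
  Unresolved, Phone: 80×71/174 = 32.644
  Unresolved, Chat: 80×76/174 = 34.943
  Unresolved, Email: 80×27/174 = 12.414
Contributions (O − E)²/E:
  (7 − 17.546)²/17.546 = 6.3387
  (29 − 18.782)²/18.782 = 5.5589
  (7 − 6.672)²/6.672 = 0.0161
  (30 − 20.810)²/20.810 = 4.0584
  (15 − 22.276)²/22.276 = 2.3766
  (6 − 7.914)²/7.914 = 0.4629
  (34 − 32.644)²/32.644 = 0.0563
  (32 − 34.943)²/34.943 = 0.2479
  (14 − 12.414)²/12.414 = 0.2026
χ² = 6.3387 + 5.5589 + 0.0161 + 4.0584 + 2.3766 + 0.4629 + 0.0563 + 0.2479 + 0.2026 = 19.32

19.32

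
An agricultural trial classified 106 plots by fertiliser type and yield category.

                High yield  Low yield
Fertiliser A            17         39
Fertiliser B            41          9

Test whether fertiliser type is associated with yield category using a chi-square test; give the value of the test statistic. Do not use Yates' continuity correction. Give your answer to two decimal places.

28.43

Row totals: 56, 50. Column totals: 58, 48. Grand total N = 106.
Expected counts (row total × column total / N):
  Fertiliser A, High yield: 56×58/106 = 30.642
  Fertiliser A, Low yield: 56×48/106 = 25.358
  Fertiliser B, High yield: 50×58/106 = 27.358
  Fertiliser B, Low yield: 50×48/106 = 22.642
Contributions (O − E)²/E:
  (17 − 30.642)²/30.642 = 6.0735
  (39 − 25.358)²/25.358 = 7.3391
  (41 − 27.358)²/27.358 = 6.8026
  (9 − 22.642)²/22.642 = 8.2194
χ² = 6.0735 + 7.3391 + 6.8026 + 8.2194 = 28.43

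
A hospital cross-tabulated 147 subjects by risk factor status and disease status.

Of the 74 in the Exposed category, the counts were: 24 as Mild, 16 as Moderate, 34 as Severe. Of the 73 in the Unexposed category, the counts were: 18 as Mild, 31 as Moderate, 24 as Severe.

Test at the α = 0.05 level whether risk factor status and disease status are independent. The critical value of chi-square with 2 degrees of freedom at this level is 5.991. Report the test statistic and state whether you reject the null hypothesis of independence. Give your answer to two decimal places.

7.36; reject H₀

Row totals: 74, 73. Column totals: 42, 47, 58. Grand total N = 147.
Expected counts (row total × column total / N):
  Exposed, Mild: 74×42/147 = 21.143
  Exposed, Moderate: 74×47/147 = 23.660
  Exposed, Severe: 74×58/147 = 29.197
  Unexposed, Mild: 73×42/147 = 20.857
  Unexposed, Moderate: 73×47/147 = 23.340
  Unexposed, Severe: 73×58/147 = 28.803
Contributions (O − E)²/E:
  (24 − 21.143)²/21.143 = 0.3861
  (16 − 23.660)²/23.660 = 2.4799
  (34 − 29.197)²/29.197 = 0.7901
  (18 − 20.857)²/20.857 = 0.3914
  (31 − 23.340)²/23.340 = 2.5140
  (24 − 28.803)²/28.803 = 0.8009
χ² = 0.3861 + 2.4799 + 0.7901 + 0.3914 + 2.5140 + 0.8009 = 7.36
df = (2−1)(3−1) = 2. Since 7.36 > 5.991, reject the null hypothesis of independence at α = 0.05.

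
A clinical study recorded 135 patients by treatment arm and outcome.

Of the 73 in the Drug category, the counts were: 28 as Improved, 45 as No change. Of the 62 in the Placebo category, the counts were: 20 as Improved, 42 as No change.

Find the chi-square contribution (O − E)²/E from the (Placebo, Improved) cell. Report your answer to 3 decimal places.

0.190

Row total (Placebo) = 62; column total (Improved) = 48; N = 135.
Expected count E = 62 × 48 / 135 = 22.0444.
Contribution = (O − E)²/E = (20 − 22.0444)² / 22.0444 = 0.190.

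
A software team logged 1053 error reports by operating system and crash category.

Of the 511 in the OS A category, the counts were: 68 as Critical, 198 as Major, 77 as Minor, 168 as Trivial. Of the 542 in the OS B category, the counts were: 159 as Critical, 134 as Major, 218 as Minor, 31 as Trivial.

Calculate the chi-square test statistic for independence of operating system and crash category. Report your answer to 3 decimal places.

Row totals: 511, 542. Column totals: 227, 332, 295, 199. Grand total N = 1053.
Expected counts (row total × column total / N):
  OS A, Critical: 511×227/1053 = 110.15859
  OS A, Major: 511×332/1053 = 161.11301
  OS A, Minor: 511×295/1053 = 143.15764
  OS A, Trivial: 511×199/1053 = 96.57075
  OS B, Critical: 542×227/1053 = 116.84141
  OS B, Major: 542×332/1053 = 170.88699
  OS B, Minor: 542×295/1053 = 151.84236
  OS B, Trivial: 542×199/1053 = 102.42925
Contributions (O − E)²/E:
  (68 − 110.15859)²/110.15859 = 16.1344
  (198 − 161.11301)²/161.11301 = 8.4453
  (77 − 143.15764)²/143.15764 = 30.5735
  (168 − 96.57075)²/96.57075 = 52.8332
  (159 − 116.84141)²/116.84141 = 15.2116
  (134 − 170.88699)²/170.88699 = 7.9623
  (218 − 151.84236)²/151.84236 = 28.8249
  (31 − 102.42925)²/102.42925 = 49.8113
χ² = 16.1344 + 8.4453 + 30.5735 + 52.8332 + 15.2116 + 7.9623 + 28.8249 + 49.8113 = 209.797

209.797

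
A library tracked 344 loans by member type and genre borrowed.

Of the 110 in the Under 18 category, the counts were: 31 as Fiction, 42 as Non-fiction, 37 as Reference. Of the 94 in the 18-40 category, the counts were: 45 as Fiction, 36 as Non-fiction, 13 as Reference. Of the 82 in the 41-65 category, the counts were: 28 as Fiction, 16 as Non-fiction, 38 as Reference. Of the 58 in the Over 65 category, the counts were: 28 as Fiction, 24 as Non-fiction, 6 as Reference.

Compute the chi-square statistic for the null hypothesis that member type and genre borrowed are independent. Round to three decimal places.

38.888

Row totals: 110, 94, 82, 58. Column totals: 132, 118, 94. Grand total N = 344.
Expected counts (row total × column total / N):
  Under 18, Fiction: 110×132/344 = 42.2093
  Under 18, Non-fiction: 110×118/344 = 37.7326
  Under 18, Reference: 110×94/344 = 30.0581
  18-40, Fiction: 94×132/344 = 36.0698
  18-40, Non-fiction: 94×118/344 = 32.2442
  18-40, Reference: 94×94/344 = 25.6860
  41-65, Fiction: 82×132/344 = 31.4651
  41-65, Non-fiction: 82×118/344 = 28.1279
  41-65, Reference: 82×94/344 = 22.4070
  Over 65, Fiction: 58×132/344 = 22.2558
  Over 65, Non-fiction: 58×118/344 = 19.8953
  Over 65, Reference: 58×94/344 = 15.8488
Contributions (O − E)²/E:
  (31 − 42.2093)²/42.2093 = 2.9768
  (42 − 37.7326)²/37.7326 = 0.4826
  (37 − 30.0581)²/30.0581 = 1.6032
  (45 − 36.0698)²/36.0698 = 2.2109
  (36 − 32.2442)²/32.2442 = 0.4375
  (13 − 25.6860)²/25.6860 = 6.2655
  (28 − 31.4651)²/31.4651 = 0.3816
  (16 − 28.1279)²/28.1279 = 5.2292
  (38 − 22.4070)²/22.4070 = 10.8511
  (28 − 22.2558)²/22.2558 = 1.4826
  (24 − 19.8953)²/19.8953 = 0.8469
  (6 − 15.8488)²/15.8488 = 6.1203
χ² = 2.9768 + 0.4826 + 1.6032 + 2.2109 + 0.4375 + 6.2655 + 0.3816 + 5.2292 + 10.8511 + 1.4826 + 0.8469 + 6.1203 = 38.888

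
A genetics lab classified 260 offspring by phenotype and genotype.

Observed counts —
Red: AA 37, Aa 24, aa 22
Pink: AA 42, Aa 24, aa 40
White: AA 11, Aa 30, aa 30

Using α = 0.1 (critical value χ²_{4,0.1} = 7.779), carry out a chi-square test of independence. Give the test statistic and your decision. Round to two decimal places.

19.11; reject H₀

Row totals: 83, 106, 71. Column totals: 90, 78, 92. Grand total N = 260.
Expected counts (row total × column total / N):
  Red, AA: 83×90/260 = 28.731
  Red, Aa: 83×78/260 = 24.900
  Red, aa: 83×92/260 = 29.369
  Pink, AA: 106×90/260 = 36.692
  Pink, Aa: 106×78/260 = 31.800
  Pink, aa: 106×92/260 = 37.508
  White, AA: 71×90/260 = 24.577
  White, Aa: 71×78/260 = 21.300
  White, aa: 71×92/260 = 25.123
Contributions (O − E)²/E:
  (37 − 28.731)²/28.731 = 2.3799
  (24 − 24.900)²/24.900 = 0.0325
  (22 − 29.369)²/29.369 = 1.8490
  (42 − 36.692)²/36.692 = 0.7679
  (24 − 31.800)²/31.800 = 1.9132
  (40 − 37.508)²/37.508 = 0.1656
  (11 − 24.577)²/24.577 = 7.5003
  (30 − 21.300)²/21.300 = 3.5535
  (30 − 25.123)²/25.123 = 0.9467
χ² = 2.3799 + 0.0325 + 1.8490 + 0.7679 + 1.9132 + 0.1656 + 7.5003 + 3.5535 + 0.9467 = 19.11
df = (3−1)(3−1) = 4. Since 19.11 > 7.779, reject the null hypothesis of independence at α = 0.1.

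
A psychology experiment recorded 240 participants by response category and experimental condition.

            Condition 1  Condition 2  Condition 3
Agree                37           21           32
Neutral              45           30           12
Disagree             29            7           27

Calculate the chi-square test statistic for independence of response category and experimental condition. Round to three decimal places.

Row totals: 90, 87, 63. Column totals: 111, 58, 71. Grand total N = 240.
Expected counts (row total × column total / N):
  Agree, Condition 1: 90×111/240 = 41.6250
  Agree, Condition 2: 90×58/240 = 21.7500
  Agree, Condition 3: 90×71/240 = 26.6250
  Neutral, Condition 1: 87×111/240 = 40.2375
  Neutral, Condition 2: 87×58/240 = 21.0250
  Neutral, Condition 3: 87×71/240 = 25.7375
  Disagree, Condition 1: 63×111/240 = 29.1375
  Disagree, Condition 2: 63×58/240 = 15.2250
  Disagree, Condition 3: 63×71/240 = 18.6375
Contributions (O − E)²/E:
  (37 − 41.6250)²/41.6250 = 0.5139
  (21 − 21.7500)²/21.7500 = 0.0259
  (32 − 26.6250)²/26.6250 = 1.0851
  (45 − 40.2375)²/40.2375 = 0.5637
  (30 − 21.0250)²/21.0250 = 3.8312
  (12 − 25.7375)²/25.7375 = 7.3324
  (29 − 29.1375)²/29.1375 = 0.0006
  (7 − 15.2250)²/15.2250 = 4.4434
  (27 − 18.6375)²/18.6375 = 3.7522
χ² = 0.5139 + 0.0259 + 1.0851 + 0.5637 + 3.8312 + 7.3324 + 0.0006 + 4.4434 + 3.7522 = 21.548

21.548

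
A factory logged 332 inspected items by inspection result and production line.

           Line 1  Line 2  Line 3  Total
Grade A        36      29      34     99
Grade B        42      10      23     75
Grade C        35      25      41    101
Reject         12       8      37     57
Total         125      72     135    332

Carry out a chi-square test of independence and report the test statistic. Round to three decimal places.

Grand total N = 332.
Expected counts (row total × column total / N):
  Grade A, Line 1: 99×125/332 = 37.27410
  Grade A, Line 2: 99×72/332 = 21.46988
  Grade A, Line 3: 99×135/332 = 40.25602
  Grade B, Line 1: 75×125/332 = 28.23795
  Grade B, Line 2: 75×72/332 = 16.26506
  Grade B, Line 3: 75×135/332 = 30.49699
  Grade C, Line 1: 101×125/332 = 38.02711
  Grade C, Line 2: 101×72/332 = 21.90361
  Grade C, Line 3: 101×135/332 = 41.06928
  Reject, Line 1: 57×125/332 = 21.46084
  Reject, Line 2: 57×72/332 = 12.36145
  Reject, Line 3: 57×135/332 = 23.17771
Contributions (O − E)²/E:
  (36 − 37.27410)²/37.27410 = 0.0436
  (29 − 21.46988)²/21.46988 = 2.6410
  (34 − 40.25602)²/40.25602 = 0.9722
  (42 − 28.23795)²/28.23795 = 6.7071
  (10 − 16.26506)²/16.26506 = 2.4132
  (23 − 30.49699)²/30.49699 = 1.8430
  (35 − 38.02711)²/38.02711 = 0.2410
  (25 − 21.90361)²/21.90361 = 0.4377
  (41 − 41.06928)²/41.06928 = 0.0001
  (12 − 21.46084)²/21.46084 = 4.1707
  (8 − 12.36145)²/12.36145 = 1.5388
  (37 − 23.17771)²/23.17771 = 8.2431
χ² = 0.0436 + 2.6410 + 0.9722 + 6.7071 + 2.4132 + 1.8430 + 0.2410 + 0.4377 + 0.0001 + 4.1707 + 1.5388 + 8.2431 = 29.252

29.252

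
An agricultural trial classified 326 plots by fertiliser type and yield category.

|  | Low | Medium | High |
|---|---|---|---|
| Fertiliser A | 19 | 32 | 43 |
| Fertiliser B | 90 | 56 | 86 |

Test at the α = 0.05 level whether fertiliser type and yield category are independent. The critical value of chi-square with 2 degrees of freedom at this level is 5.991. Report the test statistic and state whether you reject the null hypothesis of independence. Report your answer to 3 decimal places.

Row totals: 94, 232. Column totals: 109, 88, 129. Grand total N = 326.
Expected counts (row total × column total / N):
  Fertiliser A, Low: 94×109/326 = 31.4294
  Fertiliser A, Medium: 94×88/326 = 25.3742
  Fertiliser A, High: 94×129/326 = 37.1963
  Fertiliser B, Low: 232×109/326 = 77.5706
  Fertiliser B, Medium: 232×88/326 = 62.6258
  Fertiliser B, High: 232×129/326 = 91.8037
Contributions (O − E)²/E:
  (19 − 31.4294)²/31.4294 = 4.9155
  (32 − 25.3742)²/25.3742 = 1.7302
  (43 − 37.1963)²/37.1963 = 0.9055
  (90 − 77.5706)²/77.5706 = 1.9916
  (56 − 62.6258)²/62.6258 = 0.7010
  (86 − 91.8037)²/91.8037 = 0.3669
χ² = 4.9155 + 1.7302 + 0.9055 + 1.9916 + 0.7010 + 0.3669 = 10.611
df = (2−1)(3−1) = 2. Since 10.611 > 5.991, reject the null hypothesis of independence at α = 0.05.

10.611; reject H₀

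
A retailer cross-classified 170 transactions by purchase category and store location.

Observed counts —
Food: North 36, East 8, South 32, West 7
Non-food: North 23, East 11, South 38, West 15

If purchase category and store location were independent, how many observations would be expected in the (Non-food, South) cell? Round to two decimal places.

35.82

Row total (Non-food) = 87; column total (South) = 70; grand total N = 170.
Expected count = (row total × column total) / N = 87 × 70 / 170 = 35.82.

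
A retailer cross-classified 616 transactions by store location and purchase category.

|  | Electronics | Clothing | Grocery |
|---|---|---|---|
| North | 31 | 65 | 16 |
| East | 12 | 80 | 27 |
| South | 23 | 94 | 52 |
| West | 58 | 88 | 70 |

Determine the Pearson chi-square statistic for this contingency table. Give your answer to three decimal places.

39.788

Row totals: 112, 119, 169, 216. Column totals: 124, 327, 165. Grand total N = 616.
Expected counts (row total × column total / N):
  North, Electronics: 112×124/616 = 22.5455
  North, Clothing: 112×327/616 = 59.4545
  North, Grocery: 112×165/616 = 30.0000
  East, Electronics: 119×124/616 = 23.9545
  East, Clothing: 119×327/616 = 63.1705
  East, Grocery: 119×165/616 = 31.8750
  South, Electronics: 169×124/616 = 34.0195
  South, Clothing: 169×327/616 = 89.7127
  South, Grocery: 169×165/616 = 45.2679
  West, Electronics: 216×124/616 = 43.4805
  West, Clothing: 216×327/616 = 114.6623
  West, Grocery: 216×165/616 = 57.8571
Contributions (O − E)²/E:
  (31 − 22.5455)²/22.5455 = 3.1704
  (65 − 59.4545)²/59.4545 = 0.5172
  (16 − 30.0000)²/30.0000 = 6.5333
  (12 − 23.9545)²/23.9545 = 5.9659
  (80 − 63.1705)²/63.1705 = 4.4836
  (27 − 31.8750)²/31.8750 = 0.7456
  (23 − 34.0195)²/34.0195 = 3.5694
  (94 − 89.7127)²/89.7127 = 0.2049
  (52 − 45.2679)²/45.2679 = 1.0012
  (58 − 43.4805)²/43.4805 = 4.8485
  (88 − 114.6623)²/114.6623 = 6.1998
  (70 − 57.8571)²/57.8571 = 2.5485
χ² = 3.1704 + 0.5172 + 6.5333 + 5.9659 + 4.4836 + 0.7456 + 3.5694 + 0.2049 + 1.0012 + 4.8485 + 6.1998 + 2.5485 = 39.788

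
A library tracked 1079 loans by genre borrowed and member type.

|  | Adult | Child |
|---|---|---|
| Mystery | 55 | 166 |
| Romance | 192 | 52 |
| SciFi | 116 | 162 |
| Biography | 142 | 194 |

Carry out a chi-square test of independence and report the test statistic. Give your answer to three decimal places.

Row totals: 221, 244, 278, 336. Column totals: 505, 574. Grand total N = 1079.
Expected counts (row total × column total / N):
  Mystery, Adult: 221×505/1079 = 103.43373
  Mystery, Child: 221×574/1079 = 117.56627
  Romance, Adult: 244×505/1079 = 114.19833
  Romance, Child: 244×574/1079 = 129.80167
  SciFi, Adult: 278×505/1079 = 130.11121
  SciFi, Child: 278×574/1079 = 147.88879
  Biography, Adult: 336×505/1079 = 157.25672
  Biography, Child: 336×574/1079 = 178.74328
Contributions (O − E)²/E:
  (55 − 103.43373)²/103.43373 = 22.6795
  (166 − 117.56627)²/117.56627 = 19.9532
  (192 − 114.19833)²/114.19833 = 53.0052
  (52 − 129.80167)²/129.80167 = 46.6335
  (116 − 130.11121)²/130.11121 = 1.5304
  (162 − 147.88879)²/147.88879 = 1.3465
  (142 − 157.25672)²/157.25672 = 1.4802
  (194 − 178.74328)²/178.74328 = 1.3022
χ² = 22.6795 + 19.9532 + 53.0052 + 46.6335 + 1.5304 + 1.3465 + 1.4802 + 1.3022 = 147.931

147.931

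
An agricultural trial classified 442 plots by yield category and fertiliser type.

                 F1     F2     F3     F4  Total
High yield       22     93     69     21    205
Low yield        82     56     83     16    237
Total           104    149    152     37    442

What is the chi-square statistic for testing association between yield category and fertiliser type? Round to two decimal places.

Grand total N = 442.
Expected counts (row total × column total / N):
  High yield, F1: 205×104/442 = 48.235
  High yield, F2: 205×149/442 = 69.106
  High yield, F3: 205×152/442 = 70.498
  High yield, F4: 205×37/442 = 17.161
  Low yield, F1: 237×104/442 = 55.765
  Low yield, F2: 237×149/442 = 79.894
  Low yield, F3: 237×152/442 = 81.502
  Low yield, F4: 237×37/442 = 19.839
Contributions (O − E)²/E:
  (22 − 48.235)²/48.235 = 14.2692
  (93 − 69.106)²/69.106 = 8.2616
  (69 − 70.498)²/70.498 = 0.0318
  (21 − 17.161)²/17.161 = 0.8588
  (82 − 55.765)²/55.765 = 12.3424
  (56 − 79.894)²/79.894 = 7.1460
  (83 − 81.502)²/81.502 = 0.0275
  (16 − 19.839)²/19.839 = 0.7429
χ² = 14.2692 + 8.2616 + 0.0318 + 0.8588 + 12.3424 + 7.1460 + 0.0275 + 0.7429 = 43.68

43.68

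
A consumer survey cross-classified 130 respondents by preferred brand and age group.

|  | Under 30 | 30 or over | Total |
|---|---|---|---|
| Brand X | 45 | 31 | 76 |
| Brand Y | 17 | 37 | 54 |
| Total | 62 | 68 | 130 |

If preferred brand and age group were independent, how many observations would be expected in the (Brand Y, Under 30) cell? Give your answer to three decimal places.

25.754

Row total (Brand Y) = 54; column total (Under 30) = 62; grand total N = 130.
Expected count = (row total × column total) / N = 54 × 62 / 130 = 25.754.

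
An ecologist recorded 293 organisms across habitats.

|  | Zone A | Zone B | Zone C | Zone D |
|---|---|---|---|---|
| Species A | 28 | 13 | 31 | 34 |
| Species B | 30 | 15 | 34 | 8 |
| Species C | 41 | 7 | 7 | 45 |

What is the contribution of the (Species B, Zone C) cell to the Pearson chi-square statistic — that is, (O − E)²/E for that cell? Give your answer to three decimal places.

Row total (Species B) = 87; column total (Zone C) = 72; N = 293.
Expected count E = 87 × 72 / 293 = 21.3788.
Contribution = (O − E)²/E = (34 − 21.3788)² / 21.3788 = 7.451.

7.451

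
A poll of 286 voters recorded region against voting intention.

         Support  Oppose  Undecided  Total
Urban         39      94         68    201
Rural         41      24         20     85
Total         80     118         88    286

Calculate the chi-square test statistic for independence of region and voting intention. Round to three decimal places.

24.786

Grand total N = 286.
Expected counts (row total × column total / N):
  Urban, Support: 201×80/286 = 56.2238
  Urban, Oppose: 201×118/286 = 82.9301
  Urban, Undecided: 201×88/286 = 61.8462
  Rural, Support: 85×80/286 = 23.7762
  Rural, Oppose: 85×118/286 = 35.0699
  Rural, Undecided: 85×88/286 = 26.1538
Contributions (O − E)²/E:
  (39 − 56.2238)²/56.2238 = 5.2764
  (94 − 82.9301)²/82.9301 = 1.4777
  (68 − 61.8462)²/61.8462 = 0.6123
  (41 − 23.7762)²/23.7762 = 12.4772
  (24 − 35.0699)²/35.0699 = 3.4942
  (20 − 26.1538)²/26.1538 = 1.4479
χ² = 5.2764 + 1.4777 + 0.6123 + 12.4772 + 3.4942 + 1.4479 = 24.786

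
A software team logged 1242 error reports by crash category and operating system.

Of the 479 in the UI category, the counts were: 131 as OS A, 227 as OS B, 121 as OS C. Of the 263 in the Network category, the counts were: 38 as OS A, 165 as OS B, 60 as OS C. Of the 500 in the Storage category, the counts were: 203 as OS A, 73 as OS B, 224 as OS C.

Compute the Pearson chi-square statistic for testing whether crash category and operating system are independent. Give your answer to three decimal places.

Row totals: 479, 263, 500. Column totals: 372, 465, 405. Grand total N = 1242.
Expected counts (row total × column total / N):
  UI, OS A: 479×372/1242 = 143.4686
  UI, OS B: 479×465/1242 = 179.3357
  UI, OS C: 479×405/1242 = 156.1957
  Network, OS A: 263×372/1242 = 78.7729
  Network, OS B: 263×465/1242 = 98.4662
  Network, OS C: 263×405/1242 = 85.7609
  Storage, OS A: 500×372/1242 = 149.7585
  Storage, OS B: 500×465/1242 = 187.1981
  Storage, OS C: 500×405/1242 = 163.0435
Contributions (O − E)²/E:
  (131 − 143.4686)²/143.4686 = 1.0836
  (227 − 179.3357)²/179.3357 = 12.6683
  (121 − 156.1957)²/156.1957 = 7.9307
  (38 − 78.7729)²/78.7729 = 21.1041
  (165 − 98.4662)²/98.4662 = 44.9570
  (60 − 85.7609)²/85.7609 = 7.7381
  (203 − 149.7585)²/149.7585 = 18.9282
  (73 − 187.1981)²/187.1981 = 69.6653
  (224 − 163.0435)²/163.0435 = 22.7896
χ² = 1.0836 + 12.6683 + 7.9307 + 21.1041 + 44.9570 + 7.7381 + 18.9282 + 69.6653 + 22.7896 = 206.865

206.865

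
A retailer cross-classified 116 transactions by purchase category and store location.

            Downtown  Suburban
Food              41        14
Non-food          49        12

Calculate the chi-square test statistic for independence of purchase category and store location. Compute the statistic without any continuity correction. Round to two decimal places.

0.56

Row totals: 55, 61. Column totals: 90, 26. Grand total N = 116.
Expected counts (row total × column total / N):
  Food, Downtown: 55×90/116 = 42.672
  Food, Suburban: 55×26/116 = 12.328
  Non-food, Downtown: 61×90/116 = 47.328
  Non-food, Suburban: 61×26/116 = 13.672
Contributions (O − E)²/E:
  (41 − 42.672)²/42.672 = 0.0655
  (14 − 12.328)²/12.328 = 0.2268
  (49 − 47.328)²/47.328 = 0.0591
  (12 − 13.672)²/13.672 = 0.2045
χ² = 0.0655 + 0.2268 + 0.0591 + 0.2045 = 0.56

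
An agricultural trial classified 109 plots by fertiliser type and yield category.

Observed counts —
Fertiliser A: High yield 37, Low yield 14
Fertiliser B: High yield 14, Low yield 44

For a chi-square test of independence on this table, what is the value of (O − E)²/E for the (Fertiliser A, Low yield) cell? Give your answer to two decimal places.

Row total (Fertiliser A) = 51; column total (Low yield) = 58; N = 109.
Expected count E = 51 × 58 / 109 = 27.138.
Contribution = (O − E)²/E = (14 − 27.138)² / 27.138 = 6.36.

6.36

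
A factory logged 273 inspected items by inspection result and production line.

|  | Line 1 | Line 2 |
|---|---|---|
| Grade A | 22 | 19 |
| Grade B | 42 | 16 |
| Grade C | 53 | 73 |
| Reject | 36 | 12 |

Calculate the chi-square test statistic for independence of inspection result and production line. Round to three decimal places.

Row totals: 41, 58, 126, 48. Column totals: 153, 120. Grand total N = 273.
Expected counts (row total × column total / N):
  Grade A, Line 1: 41×153/273 = 22.9780
  Grade A, Line 2: 41×120/273 = 18.0220
  Grade B, Line 1: 58×153/273 = 32.5055
  Grade B, Line 2: 58×120/273 = 25.4945
  Grade C, Line 1: 126×153/273 = 70.6154
  Grade C, Line 2: 126×120/273 = 55.3846
  Reject, Line 1: 48×153/273 = 26.9011
  Reject, Line 2: 48×120/273 = 21.0989
Contributions (O − E)²/E:
  (22 − 22.9780)²/22.9780 = 0.0416
  (19 − 18.0220)²/18.0220 = 0.0531
  (42 − 32.5055)²/32.5055 = 2.7732
  (16 − 25.4945)²/25.4945 = 3.5359
  (53 − 70.6154)²/70.6154 = 4.3943
  (73 − 55.3846)²/55.3846 = 5.6027
  (36 − 26.9011)²/26.9011 = 3.0776
  (12 − 21.0989)²/21.0989 = 3.9239
χ² = 0.0416 + 0.0531 + 2.7732 + 3.5359 + 4.3943 + 5.6027 + 3.0776 + 3.9239 = 23.402

23.402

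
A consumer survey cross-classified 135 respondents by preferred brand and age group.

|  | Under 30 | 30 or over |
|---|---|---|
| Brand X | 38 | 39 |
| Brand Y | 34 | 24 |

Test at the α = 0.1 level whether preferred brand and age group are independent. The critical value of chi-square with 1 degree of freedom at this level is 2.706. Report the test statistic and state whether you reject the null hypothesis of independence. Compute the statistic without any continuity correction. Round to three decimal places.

Row totals: 77, 58. Column totals: 72, 63. Grand total N = 135.
Expected counts (row total × column total / N):
  Brand X, Under 30: 77×72/135 = 41.0667
  Brand X, 30 or over: 77×63/135 = 35.9333
  Brand Y, Under 30: 58×72/135 = 30.9333
  Brand Y, 30 or over: 58×63/135 = 27.0667
Contributions (O − E)²/E:
  (38 − 41.0667)²/41.0667 = 0.2290
  (39 − 35.9333)²/35.9333 = 0.2617
  (34 − 30.9333)²/30.9333 = 0.3040
  (24 − 27.0667)²/27.0667 = 0.3475
χ² = 0.2290 + 0.2617 + 0.3040 + 0.3475 = 1.142
df = (2−1)(2−1) = 1. Since 1.142 < 2.706, fail to reject the null hypothesis of independence at α = 0.1.

1.142; fail to reject H₀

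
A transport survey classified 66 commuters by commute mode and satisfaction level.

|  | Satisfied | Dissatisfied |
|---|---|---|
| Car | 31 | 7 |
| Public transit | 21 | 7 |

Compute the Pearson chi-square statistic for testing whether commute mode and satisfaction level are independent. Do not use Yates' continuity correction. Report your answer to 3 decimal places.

Row totals: 38, 28. Column totals: 52, 14. Grand total N = 66.
Expected counts (row total × column total / N):
  Car, Satisfied: 38×52/66 = 29.9394
  Car, Dissatisfied: 38×14/66 = 8.0606
  Public transit, Satisfied: 28×52/66 = 22.0606
  Public transit, Dissatisfied: 28×14/66 = 5.9394
Contributions (O − E)²/E:
  (31 − 29.9394)²/29.9394 = 0.0376
  (7 − 8.0606)²/8.0606 = 0.1396
  (21 − 22.0606)²/22.0606 = 0.0510
  (7 − 5.9394)²/5.9394 = 0.1894
χ² = 0.0376 + 0.1396 + 0.0510 + 0.1894 = 0.418

0.418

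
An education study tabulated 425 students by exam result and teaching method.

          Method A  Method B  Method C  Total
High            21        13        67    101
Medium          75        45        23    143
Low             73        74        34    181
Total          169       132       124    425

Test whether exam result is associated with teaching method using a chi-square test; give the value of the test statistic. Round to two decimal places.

Grand total N = 425.
Expected counts (row total × column total / N):
  High, Method A: 101×169/425 = 40.162
  High, Method B: 101×132/425 = 31.369
  High, Method C: 101×124/425 = 29.468
  Medium, Method A: 143×169/425 = 56.864
  Medium, Method B: 143×132/425 = 44.414
  Medium, Method C: 143×124/425 = 41.722
  Low, Method A: 181×169/425 = 71.974
  Low, Method B: 181×132/425 = 56.216
  Low, Method C: 181×124/425 = 52.809
Contributions (O − E)²/E:
  (21 − 40.162)²/40.162 = 9.1425
  (13 − 31.369)²/31.369 = 10.7565
  (67 − 29.468)²/29.468 = 47.8027
  (75 − 56.864)²/56.864 = 5.7842
  (45 − 44.414)²/44.414 = 0.0077
  (23 − 41.722)²/41.722 = 8.4012
  (73 − 71.974)²/71.974 = 0.0146
  (74 − 56.216)²/56.216 = 5.6260
  (34 − 52.809)²/52.809 = 6.6992
χ² = 9.1425 + 10.7565 + 47.8027 + 5.7842 + 0.0077 + 8.4012 + 0.0146 + 5.6260 + 6.6992 = 94.23

94.23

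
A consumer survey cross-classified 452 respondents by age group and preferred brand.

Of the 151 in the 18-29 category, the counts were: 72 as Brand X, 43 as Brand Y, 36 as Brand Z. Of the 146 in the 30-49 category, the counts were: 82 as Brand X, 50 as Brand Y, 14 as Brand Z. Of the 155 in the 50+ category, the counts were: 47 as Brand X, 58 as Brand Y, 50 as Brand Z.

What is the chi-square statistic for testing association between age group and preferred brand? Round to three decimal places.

Row totals: 151, 146, 155. Column totals: 201, 151, 100. Grand total N = 452.
Expected counts (row total × column total / N):
  18-29, Brand X: 151×201/452 = 67.1482
  18-29, Brand Y: 151×151/452 = 50.4447
  18-29, Brand Z: 151×100/452 = 33.4071
  30-49, Brand X: 146×201/452 = 64.9248
  30-49, Brand Y: 146×151/452 = 48.7743
  30-49, Brand Z: 146×100/452 = 32.3009
  50+, Brand X: 155×201/452 = 68.9270
  50+, Brand Y: 155×151/452 = 51.7810
  50+, Brand Z: 155×100/452 = 34.2920
Contributions (O − E)²/E:
  (72 − 67.1482)²/67.1482 = 0.3506
  (43 − 50.4447)²/50.4447 = 1.0987
  (36 − 33.4071)²/33.4071 = 0.2012
  (82 − 64.9248)²/64.9248 = 4.4908
  (50 − 48.7743)²/48.7743 = 0.0308
  (14 − 32.3009)²/32.3009 = 10.3688
  (47 − 68.9270)²/68.9270 = 6.9754
  (58 − 51.7810)²/51.7810 = 0.7469
  (50 − 34.2920)²/34.2920 = 7.1953
χ² = 0.3506 + 1.0987 + 0.2012 + 4.4908 + 0.0308 + 10.3688 + 6.9754 + 0.7469 + 7.1953 = 31.459

31.459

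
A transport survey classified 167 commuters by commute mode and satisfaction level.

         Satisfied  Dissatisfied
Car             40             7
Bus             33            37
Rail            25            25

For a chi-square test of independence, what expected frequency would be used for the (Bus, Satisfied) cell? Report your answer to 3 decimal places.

Row total (Bus) = 70; column total (Satisfied) = 98; grand total N = 167.
Expected count = (row total × column total) / N = 70 × 98 / 167 = 41.078.

41.078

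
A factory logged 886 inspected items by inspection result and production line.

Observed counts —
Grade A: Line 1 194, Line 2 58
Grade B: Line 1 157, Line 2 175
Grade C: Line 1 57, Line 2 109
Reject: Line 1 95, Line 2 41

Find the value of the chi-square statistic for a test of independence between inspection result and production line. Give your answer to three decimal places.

Row totals: 252, 332, 166, 136. Column totals: 503, 383. Grand total N = 886.
Expected counts (row total × column total / N):
  Grade A, Line 1: 252×503/886 = 143.0655
  Grade A, Line 2: 252×383/886 = 108.9345
  Grade B, Line 1: 332×503/886 = 188.4831
  Grade B, Line 2: 332×383/886 = 143.5169
  Grade C, Line 1: 166×503/886 = 94.2415
  Grade C, Line 2: 166×383/886 = 71.7585
  Reject, Line 1: 136×503/886 = 77.2099
  Reject, Line 2: 136×383/886 = 58.7901
Contributions (O − E)²/E:
  (194 − 143.0655)²/143.0655 = 18.1338
  (58 − 108.9345)²/108.9345 = 23.8154
  (157 − 188.4831)²/188.4831 = 5.2588
  (175 − 143.5169)²/143.5169 = 6.9064
  (57 − 94.2415)²/94.2415 = 14.7168
  (109 − 71.7585)²/71.7585 = 19.3277
  (95 − 77.2099)²/77.2099 = 4.0991
  (41 − 58.7901)²/58.7901 = 5.3833
χ² = 18.1338 + 23.8154 + 5.2588 + 6.9064 + 14.7168 + 19.3277 + 4.0991 + 5.3833 = 97.641

97.641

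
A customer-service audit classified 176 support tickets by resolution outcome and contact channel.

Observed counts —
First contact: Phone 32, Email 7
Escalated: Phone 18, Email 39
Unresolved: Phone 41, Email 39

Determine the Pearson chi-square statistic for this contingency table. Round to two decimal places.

Row totals: 39, 57, 80. Column totals: 91, 85. Grand total N = 176.
Expected counts (row total × column total / N):
  First contact, Phone: 39×91/176 = 20.165
  First contact, Email: 39×85/176 = 18.835
  Escalated, Phone: 57×91/176 = 29.472
  Escalated, Email: 57×85/176 = 27.528
  Unresolved, Phone: 80×91/176 = 41.364
  Unresolved, Email: 80×85/176 = 38.636
Contributions (O − E)²/E:
  (32 − 20.165)²/20.165 = 6.9461
  (7 − 18.835)²/18.835 = 7.4365
  (18 − 29.472)²/29.472 = 4.4655
  (39 − 27.528)²/27.528 = 4.7808
  (41 − 41.364)²/41.364 = 0.0032
  (39 − 38.636)²/38.636 = 0.0034
χ² = 6.9461 + 7.4365 + 4.4655 + 4.7808 + 0.0032 + 0.0034 = 23.64

23.64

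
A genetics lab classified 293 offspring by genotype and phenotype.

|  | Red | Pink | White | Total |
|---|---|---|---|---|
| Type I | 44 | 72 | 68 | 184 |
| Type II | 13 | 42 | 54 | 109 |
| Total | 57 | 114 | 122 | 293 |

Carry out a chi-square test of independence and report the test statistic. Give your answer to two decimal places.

Grand total N = 293.
Expected counts (row total × column total / N):
  Type I, Red: 184×57/293 = 35.7952
  Type I, Pink: 184×114/293 = 71.5904
  Type I, White: 184×122/293 = 76.6143
  Type II, Red: 109×57/293 = 21.2048
  Type II, Pink: 109×114/293 = 42.4096
  Type II, White: 109×122/293 = 45.3857
Contributions (O − E)²/E:
  (44 − 35.7952)²/35.7952 = 1.8807
  (72 − 71.5904)²/71.5904 = 0.0023
  (68 − 76.6143)²/76.6143 = 0.9686
  (13 − 21.2048)²/21.2048 = 3.1747
  (42 − 42.4096)²/42.4096 = 0.0040
  (54 − 45.3857)²/45.3857 = 1.6350
χ² = 1.8807 + 0.0023 + 0.9686 + 3.1747 + 0.0040 + 1.6350 = 7.67

7.67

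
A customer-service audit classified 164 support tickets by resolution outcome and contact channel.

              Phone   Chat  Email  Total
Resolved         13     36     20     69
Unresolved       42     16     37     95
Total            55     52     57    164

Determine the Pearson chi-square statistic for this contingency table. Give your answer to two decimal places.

Grand total N = 164.
Expected counts (row total × column total / N):
  Resolved, Phone: 69×55/164 = 23.140
  Resolved, Chat: 69×52/164 = 21.878
  Resolved, Email: 69×57/164 = 23.982
  Unresolved, Phone: 95×55/164 = 31.860
  Unresolved, Chat: 95×52/164 = 30.122
  Unresolved, Email: 95×57/164 = 33.018
Contributions (O − E)²/E:
  (13 − 23.140)²/23.140 = 4.4434
  (36 − 21.878)²/21.878 = 9.1156
  (20 − 23.982)²/23.982 = 0.6612
  (42 − 31.860)²/31.860 = 3.2272
  (16 − 30.122)²/30.122 = 6.6208
  (37 − 33.018)²/33.018 = 0.4802
χ² = 4.4434 + 9.1156 + 0.6612 + 3.2272 + 6.6208 + 0.4802 = 24.55

24.55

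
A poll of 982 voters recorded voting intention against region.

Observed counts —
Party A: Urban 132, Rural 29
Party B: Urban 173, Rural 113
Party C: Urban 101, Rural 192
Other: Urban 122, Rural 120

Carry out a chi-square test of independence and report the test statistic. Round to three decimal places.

Row totals: 161, 286, 293, 242. Column totals: 528, 454. Grand total N = 982.
Expected counts (row total × column total / N):
  Party A, Urban: 161×528/982 = 86.5662
  Party A, Rural: 161×454/982 = 74.4338
  Party B, Urban: 286×528/982 = 153.7760
  Party B, Rural: 286×454/982 = 132.2240
  Party C, Urban: 293×528/982 = 157.5397
  Party C, Rural: 293×454/982 = 135.4603
  Other, Urban: 242×528/982 = 130.1181
  Other, Rural: 242×454/982 = 111.8819
Contributions (O − E)²/E:
  (132 − 86.5662)²/86.5662 = 23.8457
  (29 − 74.4338)²/74.4338 = 27.7324
  (173 − 153.7760)²/153.7760 = 2.4033
  (113 − 132.2240)²/132.2240 = 2.7950
  (101 − 157.5397)²/157.5397 = 20.2916
  (192 − 135.4603)²/135.4603 = 23.5991
  (122 − 130.1181)²/130.1181 = 0.5065
  (120 − 111.8819)²/111.8819 = 0.5890
χ² = 23.8457 + 27.7324 + 2.4033 + 2.7950 + 20.2916 + 23.5991 + 0.5065 + 0.5890 = 101.763

101.763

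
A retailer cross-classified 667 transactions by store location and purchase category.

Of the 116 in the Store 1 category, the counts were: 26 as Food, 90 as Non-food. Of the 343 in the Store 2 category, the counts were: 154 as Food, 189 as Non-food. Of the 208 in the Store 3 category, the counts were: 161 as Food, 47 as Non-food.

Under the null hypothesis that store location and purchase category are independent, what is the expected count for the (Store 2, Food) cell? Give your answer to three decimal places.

175.357

Row total (Store 2) = 343; column total (Food) = 341; grand total N = 667.
Expected count = (row total × column total) / N = 343 × 341 / 667 = 175.357.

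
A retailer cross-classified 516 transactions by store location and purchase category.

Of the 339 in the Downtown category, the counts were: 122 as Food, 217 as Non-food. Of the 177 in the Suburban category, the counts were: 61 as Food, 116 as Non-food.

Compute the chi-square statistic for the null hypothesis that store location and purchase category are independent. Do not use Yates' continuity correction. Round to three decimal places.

0.118

Row totals: 339, 177. Column totals: 183, 333. Grand total N = 516.
Expected counts (row total × column total / N):
  Downtown, Food: 339×183/516 = 120.2267
  Downtown, Non-food: 339×333/516 = 218.7733
  Suburban, Food: 177×183/516 = 62.7733
  Suburban, Non-food: 177×333/516 = 114.2267
Contributions (O − E)²/E:
  (122 − 120.2267)²/120.2267 = 0.0262
  (217 − 218.7733)²/218.7733 = 0.0144
  (61 − 62.7733)²/62.7733 = 0.0501
  (116 − 114.2267)²/114.2267 = 0.0275
χ² = 0.0262 + 0.0144 + 0.0501 + 0.0275 = 0.118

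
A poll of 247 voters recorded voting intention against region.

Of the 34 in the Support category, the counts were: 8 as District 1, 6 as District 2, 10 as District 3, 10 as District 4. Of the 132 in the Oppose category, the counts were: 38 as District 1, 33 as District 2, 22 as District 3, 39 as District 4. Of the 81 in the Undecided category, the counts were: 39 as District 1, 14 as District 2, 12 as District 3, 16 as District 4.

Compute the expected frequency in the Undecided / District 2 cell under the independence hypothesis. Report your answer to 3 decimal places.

17.381

Row total (Undecided) = 81; column total (District 2) = 53; grand total N = 247.
Expected count = (row total × column total) / N = 81 × 53 / 247 = 17.381.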